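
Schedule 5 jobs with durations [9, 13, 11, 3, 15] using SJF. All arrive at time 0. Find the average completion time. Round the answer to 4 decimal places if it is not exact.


SJF order (ascending): [3, 9, 11, 13, 15]
Completion times:
  Job 1: burst=3, C=3
  Job 2: burst=9, C=12
  Job 3: burst=11, C=23
  Job 4: burst=13, C=36
  Job 5: burst=15, C=51
Average completion = 125/5 = 25.0

25.0


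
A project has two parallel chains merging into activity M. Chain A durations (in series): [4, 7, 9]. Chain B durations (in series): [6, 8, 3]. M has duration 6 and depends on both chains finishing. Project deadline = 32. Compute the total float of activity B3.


Forward pass: ES(B3) = sum of predecessors on chain B = 14
EF = ES + duration = 14 + 3 = 17
Backward pass: LF(M) = deadline = 32; LS(M) = 32 - 6 = 26
LF(B3) = LS(M) - sum(successors on chain B) = 26 - 0 = 26
LS = LF - duration = 26 - 3 = 23
Total float = LS - ES = 23 - 14 = 9

9


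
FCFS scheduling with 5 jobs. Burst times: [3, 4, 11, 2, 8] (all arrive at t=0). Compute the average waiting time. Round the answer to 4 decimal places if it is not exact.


FCFS order (as given): [3, 4, 11, 2, 8]
Waiting times:
  Job 1: wait = 0
  Job 2: wait = 3
  Job 3: wait = 7
  Job 4: wait = 18
  Job 5: wait = 20
Sum of waiting times = 48
Average waiting time = 48/5 = 9.6

9.6


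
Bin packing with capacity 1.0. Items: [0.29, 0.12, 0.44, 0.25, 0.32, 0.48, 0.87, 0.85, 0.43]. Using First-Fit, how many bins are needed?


Place items sequentially using First-Fit:
  Item 0.29 -> new Bin 1
  Item 0.12 -> Bin 1 (now 0.41)
  Item 0.44 -> Bin 1 (now 0.85)
  Item 0.25 -> new Bin 2
  Item 0.32 -> Bin 2 (now 0.57)
  Item 0.48 -> new Bin 3
  Item 0.87 -> new Bin 4
  Item 0.85 -> new Bin 5
  Item 0.43 -> Bin 2 (now 1.0)
Total bins used = 5

5


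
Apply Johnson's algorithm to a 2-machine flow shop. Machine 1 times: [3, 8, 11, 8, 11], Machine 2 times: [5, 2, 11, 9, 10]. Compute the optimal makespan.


Apply Johnson's rule:
  Group 1 (a <= b): [(1, 3, 5), (4, 8, 9), (3, 11, 11)]
  Group 2 (a > b): [(5, 11, 10), (2, 8, 2)]
Optimal job order: [1, 4, 3, 5, 2]
Schedule:
  Job 1: M1 done at 3, M2 done at 8
  Job 4: M1 done at 11, M2 done at 20
  Job 3: M1 done at 22, M2 done at 33
  Job 5: M1 done at 33, M2 done at 43
  Job 2: M1 done at 41, M2 done at 45
Makespan = 45

45


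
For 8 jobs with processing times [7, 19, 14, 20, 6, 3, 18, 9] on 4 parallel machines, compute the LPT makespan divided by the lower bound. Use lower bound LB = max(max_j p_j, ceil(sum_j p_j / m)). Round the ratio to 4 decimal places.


LPT order: [20, 19, 18, 14, 9, 7, 6, 3]
Machine loads after assignment: [23, 25, 25, 23]
LPT makespan = 25
Lower bound = max(max_job, ceil(total/4)) = max(20, 24) = 24
Ratio = 25 / 24 = 1.0417

1.0417


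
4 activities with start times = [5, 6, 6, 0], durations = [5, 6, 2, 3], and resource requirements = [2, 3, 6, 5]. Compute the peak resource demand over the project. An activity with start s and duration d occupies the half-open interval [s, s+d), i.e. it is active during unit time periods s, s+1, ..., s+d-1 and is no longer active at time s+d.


Each activity i is active on [start_i, start_i + duration_i).
Compute total resource usage per time slot:
  t=0: active resources = [5], total = 5
  t=1: active resources = [5], total = 5
  t=2: active resources = [5], total = 5
  t=3: active resources = [], total = 0
  t=4: active resources = [], total = 0
  t=5: active resources = [2], total = 2
  t=6: active resources = [2, 3, 6], total = 11
  t=7: active resources = [2, 3, 6], total = 11
  t=8: active resources = [2, 3], total = 5
  t=9: active resources = [2, 3], total = 5
  t=10: active resources = [3], total = 3
  t=11: active resources = [3], total = 3
Peak resource demand = 11

11


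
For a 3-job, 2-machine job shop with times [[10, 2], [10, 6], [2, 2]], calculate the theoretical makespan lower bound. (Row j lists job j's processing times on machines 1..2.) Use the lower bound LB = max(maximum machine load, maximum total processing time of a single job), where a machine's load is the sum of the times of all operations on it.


Machine loads:
  Machine 1: 10 + 10 + 2 = 22
  Machine 2: 2 + 6 + 2 = 10
Max machine load = 22
Job totals:
  Job 1: 12
  Job 2: 16
  Job 3: 4
Max job total = 16
Lower bound = max(22, 16) = 22

22


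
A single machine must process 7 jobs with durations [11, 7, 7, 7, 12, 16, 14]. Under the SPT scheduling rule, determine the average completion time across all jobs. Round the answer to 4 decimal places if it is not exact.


Sort jobs by processing time (SPT order): [7, 7, 7, 11, 12, 14, 16]
Compute completion times sequentially:
  Job 1: processing = 7, completes at 7
  Job 2: processing = 7, completes at 14
  Job 3: processing = 7, completes at 21
  Job 4: processing = 11, completes at 32
  Job 5: processing = 12, completes at 44
  Job 6: processing = 14, completes at 58
  Job 7: processing = 16, completes at 74
Sum of completion times = 250
Average completion time = 250/7 = 35.7143

35.7143


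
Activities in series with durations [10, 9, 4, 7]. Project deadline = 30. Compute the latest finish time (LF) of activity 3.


LF(activity 3) = deadline - sum of successor durations
Successors: activities 4 through 4 with durations [7]
Sum of successor durations = 7
LF = 30 - 7 = 23

23


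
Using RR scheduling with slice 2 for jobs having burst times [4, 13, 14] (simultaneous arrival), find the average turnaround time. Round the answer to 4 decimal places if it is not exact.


Time quantum = 2
Execution trace:
  J1 runs 2 units, time = 2
  J2 runs 2 units, time = 4
  J3 runs 2 units, time = 6
  J1 runs 2 units, time = 8
  J2 runs 2 units, time = 10
  J3 runs 2 units, time = 12
  J2 runs 2 units, time = 14
  J3 runs 2 units, time = 16
  J2 runs 2 units, time = 18
  J3 runs 2 units, time = 20
  J2 runs 2 units, time = 22
  J3 runs 2 units, time = 24
  J2 runs 2 units, time = 26
  J3 runs 2 units, time = 28
  J2 runs 1 units, time = 29
  J3 runs 2 units, time = 31
Finish times: [8, 29, 31]
Average turnaround = 68/3 = 22.6667

22.6667


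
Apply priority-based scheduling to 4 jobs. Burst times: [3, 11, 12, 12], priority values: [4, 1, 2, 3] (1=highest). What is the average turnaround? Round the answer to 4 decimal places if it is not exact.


Sort by priority (ascending = highest first):
Order: [(1, 11), (2, 12), (3, 12), (4, 3)]
Completion times:
  Priority 1, burst=11, C=11
  Priority 2, burst=12, C=23
  Priority 3, burst=12, C=35
  Priority 4, burst=3, C=38
Average turnaround = 107/4 = 26.75

26.75


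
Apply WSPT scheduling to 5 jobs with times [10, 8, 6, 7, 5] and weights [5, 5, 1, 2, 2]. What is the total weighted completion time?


Compute p/w ratios and sort ascending (WSPT): [(8, 5), (10, 5), (5, 2), (7, 2), (6, 1)]
Compute weighted completion times:
  Job (p=8,w=5): C=8, w*C=5*8=40
  Job (p=10,w=5): C=18, w*C=5*18=90
  Job (p=5,w=2): C=23, w*C=2*23=46
  Job (p=7,w=2): C=30, w*C=2*30=60
  Job (p=6,w=1): C=36, w*C=1*36=36
Total weighted completion time = 272

272


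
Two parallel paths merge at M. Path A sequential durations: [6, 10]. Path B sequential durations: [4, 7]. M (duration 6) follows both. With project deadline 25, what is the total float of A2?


Forward pass: ES(A2) = sum of predecessors on chain A = 6
EF = ES + duration = 6 + 10 = 16
Backward pass: LF(M) = deadline = 25; LS(M) = 25 - 6 = 19
LF(A2) = LS(M) - sum(successors on chain A) = 19 - 0 = 19
LS = LF - duration = 19 - 10 = 9
Total float = LS - ES = 9 - 6 = 3

3


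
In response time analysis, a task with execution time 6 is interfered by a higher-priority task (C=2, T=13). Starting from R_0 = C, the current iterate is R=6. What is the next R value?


R_next = C + ceil(R_prev / T_hp) * C_hp
ceil(6 / 13) = ceil(0.4615) = 1
Interference = 1 * 2 = 2
R_next = 6 + 2 = 8

8


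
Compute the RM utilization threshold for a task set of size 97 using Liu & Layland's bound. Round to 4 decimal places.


Compute 2^(1/97) = 1.0071714397
Subtract 1: 1.0071714397 - 1 = 0.0071714397
Multiply by n: 97 * 0.0071714397 = 0.6956296509
Round to 4 dp: 0.6956

0.6956


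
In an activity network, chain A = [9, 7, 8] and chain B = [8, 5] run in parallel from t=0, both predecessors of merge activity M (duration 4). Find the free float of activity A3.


ES(A3) = sum of predecessors on chain A = 16
EF(A3) = ES + duration = 16 + 8 = 24
Successor of A3 is M. ES(M) = max(sum(A), sum(B)) = max(24, 13) = 24
Free float = ES(successor) - EF(current) = 24 - 24 = 0

0


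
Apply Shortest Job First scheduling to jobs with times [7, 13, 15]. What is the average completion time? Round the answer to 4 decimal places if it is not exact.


SJF order (ascending): [7, 13, 15]
Completion times:
  Job 1: burst=7, C=7
  Job 2: burst=13, C=20
  Job 3: burst=15, C=35
Average completion = 62/3 = 20.6667

20.6667


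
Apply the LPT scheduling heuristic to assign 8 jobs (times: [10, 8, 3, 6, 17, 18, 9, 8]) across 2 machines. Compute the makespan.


Sort jobs in decreasing order (LPT): [18, 17, 10, 9, 8, 8, 6, 3]
Assign each job to the least loaded machine:
  Machine 1: jobs [18, 9, 8, 6], load = 41
  Machine 2: jobs [17, 10, 8, 3], load = 38
Makespan = max load = 41

41


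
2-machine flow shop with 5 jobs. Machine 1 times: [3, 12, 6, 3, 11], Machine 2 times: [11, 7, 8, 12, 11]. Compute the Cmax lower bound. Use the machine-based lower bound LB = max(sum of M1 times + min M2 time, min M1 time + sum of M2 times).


LB1 = sum(M1 times) + min(M2 times) = 35 + 7 = 42
LB2 = min(M1 times) + sum(M2 times) = 3 + 49 = 52
Lower bound = max(LB1, LB2) = max(42, 52) = 52

52


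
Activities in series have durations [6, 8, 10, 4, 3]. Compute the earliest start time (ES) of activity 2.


Activity 2 starts after activities 1 through 1 complete.
Predecessor durations: [6]
ES = 6 = 6

6


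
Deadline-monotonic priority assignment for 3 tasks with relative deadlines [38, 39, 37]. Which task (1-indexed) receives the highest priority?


Sort tasks by relative deadline (ascending):
  Task 3: deadline = 37
  Task 1: deadline = 38
  Task 2: deadline = 39
Priority order (highest first): [3, 1, 2]
Highest priority task = 3

3


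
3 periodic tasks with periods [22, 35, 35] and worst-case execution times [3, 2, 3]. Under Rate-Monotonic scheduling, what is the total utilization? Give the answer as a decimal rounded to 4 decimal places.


Compute individual utilizations (exact fractions):
  Task 1: C/T = 3/22 (approx. 0.1364)
  Task 2: C/T = 2/35 (approx. 0.0571)
  Task 3: C/T = 3/35 (approx. 0.0857)
Total utilization U = 3/22 + 2/35 + 3/35 = 43/154
Rounded to 4 decimal places: U = 0.2792
RM (Liu & Layland) bound for 3 tasks = 0.779763; compare with U = 43/154 (approx. 0.279221)
U <= bound, so schedulable by RM sufficient condition.

0.2792


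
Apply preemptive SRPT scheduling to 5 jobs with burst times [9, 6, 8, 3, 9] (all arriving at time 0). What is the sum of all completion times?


Since all jobs arrive at t=0, SRPT equals SPT ordering.
SPT order: [3, 6, 8, 9, 9]
Completion times:
  Job 1: p=3, C=3
  Job 2: p=6, C=9
  Job 3: p=8, C=17
  Job 4: p=9, C=26
  Job 5: p=9, C=35
Total completion time = 3 + 9 + 17 + 26 + 35 = 90

90


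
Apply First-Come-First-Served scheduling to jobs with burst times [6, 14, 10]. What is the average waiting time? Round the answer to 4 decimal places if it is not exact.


FCFS order (as given): [6, 14, 10]
Waiting times:
  Job 1: wait = 0
  Job 2: wait = 6
  Job 3: wait = 20
Sum of waiting times = 26
Average waiting time = 26/3 = 8.6667

8.6667


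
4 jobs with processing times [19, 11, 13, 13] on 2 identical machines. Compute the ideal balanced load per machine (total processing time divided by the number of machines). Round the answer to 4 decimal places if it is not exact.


Total processing time = 19 + 11 + 13 + 13 = 56
Number of machines = 2
Ideal balanced load = 56 / 2 = 28.0

28.0


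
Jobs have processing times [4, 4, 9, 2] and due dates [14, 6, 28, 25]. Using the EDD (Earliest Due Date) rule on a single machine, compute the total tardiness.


Sort by due date (EDD order): [(4, 6), (4, 14), (2, 25), (9, 28)]
Compute completion times and tardiness:
  Job 1: p=4, d=6, C=4, tardiness=max(0,4-6)=0
  Job 2: p=4, d=14, C=8, tardiness=max(0,8-14)=0
  Job 3: p=2, d=25, C=10, tardiness=max(0,10-25)=0
  Job 4: p=9, d=28, C=19, tardiness=max(0,19-28)=0
Total tardiness = 0

0


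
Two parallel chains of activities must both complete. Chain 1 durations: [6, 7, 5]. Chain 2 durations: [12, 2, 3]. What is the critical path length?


Path A total = 6 + 7 + 5 = 18
Path B total = 12 + 2 + 3 = 17
Critical path = longest path = max(18, 17) = 18

18


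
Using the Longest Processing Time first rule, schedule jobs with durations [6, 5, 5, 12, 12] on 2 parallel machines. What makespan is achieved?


Sort jobs in decreasing order (LPT): [12, 12, 6, 5, 5]
Assign each job to the least loaded machine:
  Machine 1: jobs [12, 6], load = 18
  Machine 2: jobs [12, 5, 5], load = 22
Makespan = max load = 22

22


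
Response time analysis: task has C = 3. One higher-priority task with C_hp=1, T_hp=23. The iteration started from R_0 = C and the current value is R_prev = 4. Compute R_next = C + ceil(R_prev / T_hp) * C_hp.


R_next = C + ceil(R_prev / T_hp) * C_hp
ceil(4 / 23) = ceil(0.1739) = 1
Interference = 1 * 1 = 1
R_next = 3 + 1 = 4
R_next = R_prev, so the iteration has converged (response time = 4).

4


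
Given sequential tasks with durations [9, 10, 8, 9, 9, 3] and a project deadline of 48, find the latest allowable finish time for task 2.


LF(activity 2) = deadline - sum of successor durations
Successors: activities 3 through 6 with durations [8, 9, 9, 3]
Sum of successor durations = 29
LF = 48 - 29 = 19

19


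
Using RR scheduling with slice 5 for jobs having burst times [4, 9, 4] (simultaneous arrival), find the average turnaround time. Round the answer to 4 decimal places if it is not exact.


Time quantum = 5
Execution trace:
  J1 runs 4 units, time = 4
  J2 runs 5 units, time = 9
  J3 runs 4 units, time = 13
  J2 runs 4 units, time = 17
Finish times: [4, 17, 13]
Average turnaround = 34/3 = 11.3333

11.3333


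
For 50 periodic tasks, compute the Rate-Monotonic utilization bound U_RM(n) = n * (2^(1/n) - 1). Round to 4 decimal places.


Compute 2^(1/50) = 1.0139594798
Subtract 1: 1.0139594798 - 1 = 0.0139594798
Multiply by n: 50 * 0.0139594798 = 0.6979739900
Round to 4 dp: 0.6980

0.6980


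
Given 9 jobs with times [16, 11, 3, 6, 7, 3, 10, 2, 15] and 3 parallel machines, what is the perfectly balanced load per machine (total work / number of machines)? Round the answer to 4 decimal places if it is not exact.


Total processing time = 16 + 11 + 3 + 6 + 7 + 3 + 10 + 2 + 15 = 73
Number of machines = 3
Ideal balanced load = 73 / 3 = 24.3333

24.3333


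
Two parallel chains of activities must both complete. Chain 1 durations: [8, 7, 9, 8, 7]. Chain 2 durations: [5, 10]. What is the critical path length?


Path A total = 8 + 7 + 9 + 8 + 7 = 39
Path B total = 5 + 10 = 15
Critical path = longest path = max(39, 15) = 39

39


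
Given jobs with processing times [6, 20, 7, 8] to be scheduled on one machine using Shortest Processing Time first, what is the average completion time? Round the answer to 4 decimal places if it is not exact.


Sort jobs by processing time (SPT order): [6, 7, 8, 20]
Compute completion times sequentially:
  Job 1: processing = 6, completes at 6
  Job 2: processing = 7, completes at 13
  Job 3: processing = 8, completes at 21
  Job 4: processing = 20, completes at 41
Sum of completion times = 81
Average completion time = 81/4 = 20.25

20.25


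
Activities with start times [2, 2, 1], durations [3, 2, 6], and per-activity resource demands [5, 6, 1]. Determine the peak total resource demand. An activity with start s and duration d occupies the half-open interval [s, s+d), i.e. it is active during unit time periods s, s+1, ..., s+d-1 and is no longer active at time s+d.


Each activity i is active on [start_i, start_i + duration_i).
Compute total resource usage per time slot:
  t=0: active resources = [], total = 0
  t=1: active resources = [1], total = 1
  t=2: active resources = [5, 6, 1], total = 12
  t=3: active resources = [5, 6, 1], total = 12
  t=4: active resources = [5, 1], total = 6
  t=5: active resources = [1], total = 1
  t=6: active resources = [1], total = 1
Peak resource demand = 12

12


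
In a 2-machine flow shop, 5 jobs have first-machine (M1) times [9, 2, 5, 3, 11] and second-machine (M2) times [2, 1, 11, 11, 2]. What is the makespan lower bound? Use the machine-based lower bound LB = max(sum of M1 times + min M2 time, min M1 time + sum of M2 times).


LB1 = sum(M1 times) + min(M2 times) = 30 + 1 = 31
LB2 = min(M1 times) + sum(M2 times) = 2 + 27 = 29
Lower bound = max(LB1, LB2) = max(31, 29) = 31

31


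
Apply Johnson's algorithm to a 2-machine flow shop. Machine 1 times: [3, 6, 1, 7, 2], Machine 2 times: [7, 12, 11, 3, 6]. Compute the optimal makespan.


Apply Johnson's rule:
  Group 1 (a <= b): [(3, 1, 11), (5, 2, 6), (1, 3, 7), (2, 6, 12)]
  Group 2 (a > b): [(4, 7, 3)]
Optimal job order: [3, 5, 1, 2, 4]
Schedule:
  Job 3: M1 done at 1, M2 done at 12
  Job 5: M1 done at 3, M2 done at 18
  Job 1: M1 done at 6, M2 done at 25
  Job 2: M1 done at 12, M2 done at 37
  Job 4: M1 done at 19, M2 done at 40
Makespan = 40

40


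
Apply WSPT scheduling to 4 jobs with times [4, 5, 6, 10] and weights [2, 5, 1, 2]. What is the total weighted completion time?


Compute p/w ratios and sort ascending (WSPT): [(5, 5), (4, 2), (10, 2), (6, 1)]
Compute weighted completion times:
  Job (p=5,w=5): C=5, w*C=5*5=25
  Job (p=4,w=2): C=9, w*C=2*9=18
  Job (p=10,w=2): C=19, w*C=2*19=38
  Job (p=6,w=1): C=25, w*C=1*25=25
Total weighted completion time = 106

106


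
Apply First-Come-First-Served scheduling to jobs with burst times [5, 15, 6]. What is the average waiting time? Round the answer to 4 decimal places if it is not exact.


FCFS order (as given): [5, 15, 6]
Waiting times:
  Job 1: wait = 0
  Job 2: wait = 5
  Job 3: wait = 20
Sum of waiting times = 25
Average waiting time = 25/3 = 8.3333

8.3333


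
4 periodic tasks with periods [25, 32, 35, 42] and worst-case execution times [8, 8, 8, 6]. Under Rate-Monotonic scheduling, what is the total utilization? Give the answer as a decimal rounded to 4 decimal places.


Compute individual utilizations (exact fractions):
  Task 1: C/T = 8/25 (approx. 0.32)
  Task 2: C/T = 8/32 = 1/4 (approx. 0.25)
  Task 3: C/T = 8/35 (approx. 0.2286)
  Task 4: C/T = 6/42 = 1/7 (approx. 0.1429)
Total utilization U = 8/25 + 1/4 + 8/35 + 1/7 = 659/700
Rounded to 4 decimal places: U = 0.9414
RM (Liu & Layland) bound for 4 tasks = 0.756828; compare with U = 659/700 (approx. 0.941429)
bound < U <= 1, so the RM sufficient condition is not met (inconclusive; an exact test such as response-time analysis is needed).

0.9414


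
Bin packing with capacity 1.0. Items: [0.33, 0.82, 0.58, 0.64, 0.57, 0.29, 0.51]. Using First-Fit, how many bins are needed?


Place items sequentially using First-Fit:
  Item 0.33 -> new Bin 1
  Item 0.82 -> new Bin 2
  Item 0.58 -> Bin 1 (now 0.91)
  Item 0.64 -> new Bin 3
  Item 0.57 -> new Bin 4
  Item 0.29 -> Bin 3 (now 0.93)
  Item 0.51 -> new Bin 5
Total bins used = 5

5


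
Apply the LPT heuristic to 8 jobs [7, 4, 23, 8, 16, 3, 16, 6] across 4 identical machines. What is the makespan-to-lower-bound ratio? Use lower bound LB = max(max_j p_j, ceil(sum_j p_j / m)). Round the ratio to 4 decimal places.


LPT order: [23, 16, 16, 8, 7, 6, 4, 3]
Machine loads after assignment: [23, 20, 19, 21]
LPT makespan = 23
Lower bound = max(max_job, ceil(total/4)) = max(23, 21) = 23
Ratio = 23 / 23 = 1.0

1.0


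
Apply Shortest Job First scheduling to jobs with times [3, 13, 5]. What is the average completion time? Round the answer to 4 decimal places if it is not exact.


SJF order (ascending): [3, 5, 13]
Completion times:
  Job 1: burst=3, C=3
  Job 2: burst=5, C=8
  Job 3: burst=13, C=21
Average completion = 32/3 = 10.6667

10.6667


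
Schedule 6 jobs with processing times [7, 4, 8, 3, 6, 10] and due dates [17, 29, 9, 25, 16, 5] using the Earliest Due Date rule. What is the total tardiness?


Sort by due date (EDD order): [(10, 5), (8, 9), (6, 16), (7, 17), (3, 25), (4, 29)]
Compute completion times and tardiness:
  Job 1: p=10, d=5, C=10, tardiness=max(0,10-5)=5
  Job 2: p=8, d=9, C=18, tardiness=max(0,18-9)=9
  Job 3: p=6, d=16, C=24, tardiness=max(0,24-16)=8
  Job 4: p=7, d=17, C=31, tardiness=max(0,31-17)=14
  Job 5: p=3, d=25, C=34, tardiness=max(0,34-25)=9
  Job 6: p=4, d=29, C=38, tardiness=max(0,38-29)=9
Total tardiness = 54

54


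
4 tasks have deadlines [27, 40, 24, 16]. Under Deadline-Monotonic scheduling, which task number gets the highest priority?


Sort tasks by relative deadline (ascending):
  Task 4: deadline = 16
  Task 3: deadline = 24
  Task 1: deadline = 27
  Task 2: deadline = 40
Priority order (highest first): [4, 3, 1, 2]
Highest priority task = 4

4


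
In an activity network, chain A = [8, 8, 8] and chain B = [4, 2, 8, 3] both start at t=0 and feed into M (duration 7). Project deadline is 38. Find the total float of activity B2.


Forward pass: ES(B2) = sum of predecessors on chain B = 4
EF = ES + duration = 4 + 2 = 6
Backward pass: LF(M) = deadline = 38; LS(M) = 38 - 7 = 31
LF(B2) = LS(M) - sum(successors on chain B) = 31 - 11 = 20
LS = LF - duration = 20 - 2 = 18
Total float = LS - ES = 18 - 4 = 14

14


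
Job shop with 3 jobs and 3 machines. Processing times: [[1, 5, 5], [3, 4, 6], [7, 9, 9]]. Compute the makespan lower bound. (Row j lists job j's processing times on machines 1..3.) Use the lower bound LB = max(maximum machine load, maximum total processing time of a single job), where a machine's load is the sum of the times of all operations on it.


Machine loads:
  Machine 1: 1 + 3 + 7 = 11
  Machine 2: 5 + 4 + 9 = 18
  Machine 3: 5 + 6 + 9 = 20
Max machine load = 20
Job totals:
  Job 1: 11
  Job 2: 13
  Job 3: 25
Max job total = 25
Lower bound = max(20, 25) = 25

25


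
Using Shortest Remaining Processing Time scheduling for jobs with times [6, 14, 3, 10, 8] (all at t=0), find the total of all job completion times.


Since all jobs arrive at t=0, SRPT equals SPT ordering.
SPT order: [3, 6, 8, 10, 14]
Completion times:
  Job 1: p=3, C=3
  Job 2: p=6, C=9
  Job 3: p=8, C=17
  Job 4: p=10, C=27
  Job 5: p=14, C=41
Total completion time = 3 + 9 + 17 + 27 + 41 = 97

97


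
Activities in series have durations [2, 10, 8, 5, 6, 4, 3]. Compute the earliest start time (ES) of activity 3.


Activity 3 starts after activities 1 through 2 complete.
Predecessor durations: [2, 10]
ES = 2 + 10 = 12

12


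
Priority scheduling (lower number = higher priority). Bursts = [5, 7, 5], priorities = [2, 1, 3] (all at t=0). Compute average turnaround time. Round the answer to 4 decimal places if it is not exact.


Sort by priority (ascending = highest first):
Order: [(1, 7), (2, 5), (3, 5)]
Completion times:
  Priority 1, burst=7, C=7
  Priority 2, burst=5, C=12
  Priority 3, burst=5, C=17
Average turnaround = 36/3 = 12.0

12.0


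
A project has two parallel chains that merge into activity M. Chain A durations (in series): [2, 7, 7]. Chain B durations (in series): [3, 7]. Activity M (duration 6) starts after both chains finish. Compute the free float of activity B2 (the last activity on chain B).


ES(B2) = sum of predecessors on chain B = 3
EF(B2) = ES + duration = 3 + 7 = 10
Successor of B2 is M. ES(M) = max(sum(A), sum(B)) = max(16, 10) = 16
Free float = ES(successor) - EF(current) = 16 - 10 = 6

6


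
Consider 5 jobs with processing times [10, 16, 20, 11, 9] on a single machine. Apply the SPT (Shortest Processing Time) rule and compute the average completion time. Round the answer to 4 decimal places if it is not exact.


Sort jobs by processing time (SPT order): [9, 10, 11, 16, 20]
Compute completion times sequentially:
  Job 1: processing = 9, completes at 9
  Job 2: processing = 10, completes at 19
  Job 3: processing = 11, completes at 30
  Job 4: processing = 16, completes at 46
  Job 5: processing = 20, completes at 66
Sum of completion times = 170
Average completion time = 170/5 = 34.0

34.0


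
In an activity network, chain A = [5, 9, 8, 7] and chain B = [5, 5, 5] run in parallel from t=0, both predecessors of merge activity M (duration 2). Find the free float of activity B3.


ES(B3) = sum of predecessors on chain B = 10
EF(B3) = ES + duration = 10 + 5 = 15
Successor of B3 is M. ES(M) = max(sum(A), sum(B)) = max(29, 15) = 29
Free float = ES(successor) - EF(current) = 29 - 15 = 14

14


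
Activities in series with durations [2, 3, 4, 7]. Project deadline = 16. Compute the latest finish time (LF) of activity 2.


LF(activity 2) = deadline - sum of successor durations
Successors: activities 3 through 4 with durations [4, 7]
Sum of successor durations = 11
LF = 16 - 11 = 5

5


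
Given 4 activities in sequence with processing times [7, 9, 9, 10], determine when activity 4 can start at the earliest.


Activity 4 starts after activities 1 through 3 complete.
Predecessor durations: [7, 9, 9]
ES = 7 + 9 + 9 = 25

25


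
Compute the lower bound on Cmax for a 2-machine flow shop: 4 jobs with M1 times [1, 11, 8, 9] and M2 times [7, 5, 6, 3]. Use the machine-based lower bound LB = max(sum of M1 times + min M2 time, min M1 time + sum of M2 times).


LB1 = sum(M1 times) + min(M2 times) = 29 + 3 = 32
LB2 = min(M1 times) + sum(M2 times) = 1 + 21 = 22
Lower bound = max(LB1, LB2) = max(32, 22) = 32

32


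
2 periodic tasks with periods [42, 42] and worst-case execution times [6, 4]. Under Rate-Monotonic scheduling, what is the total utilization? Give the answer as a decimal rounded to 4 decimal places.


Compute individual utilizations (exact fractions):
  Task 1: C/T = 6/42 = 1/7 (approx. 0.1429)
  Task 2: C/T = 4/42 = 2/21 (approx. 0.0952)
Total utilization U = 1/7 + 2/21 = 5/21
Rounded to 4 decimal places: U = 0.2381
RM (Liu & Layland) bound for 2 tasks = 0.828427; compare with U = 5/21 (approx. 0.238095)
U <= bound, so schedulable by RM sufficient condition.

0.2381


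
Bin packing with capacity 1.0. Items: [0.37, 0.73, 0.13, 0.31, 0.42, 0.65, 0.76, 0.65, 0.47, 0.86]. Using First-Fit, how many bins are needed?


Place items sequentially using First-Fit:
  Item 0.37 -> new Bin 1
  Item 0.73 -> new Bin 2
  Item 0.13 -> Bin 1 (now 0.5)
  Item 0.31 -> Bin 1 (now 0.81)
  Item 0.42 -> new Bin 3
  Item 0.65 -> new Bin 4
  Item 0.76 -> new Bin 5
  Item 0.65 -> new Bin 6
  Item 0.47 -> Bin 3 (now 0.89)
  Item 0.86 -> new Bin 7
Total bins used = 7

7


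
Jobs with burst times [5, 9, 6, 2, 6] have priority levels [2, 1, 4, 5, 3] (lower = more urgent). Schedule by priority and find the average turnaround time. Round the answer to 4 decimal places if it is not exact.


Sort by priority (ascending = highest first):
Order: [(1, 9), (2, 5), (3, 6), (4, 6), (5, 2)]
Completion times:
  Priority 1, burst=9, C=9
  Priority 2, burst=5, C=14
  Priority 3, burst=6, C=20
  Priority 4, burst=6, C=26
  Priority 5, burst=2, C=28
Average turnaround = 97/5 = 19.4

19.4


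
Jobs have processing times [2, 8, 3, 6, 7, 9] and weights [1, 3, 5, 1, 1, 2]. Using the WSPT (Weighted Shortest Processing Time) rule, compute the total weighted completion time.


Compute p/w ratios and sort ascending (WSPT): [(3, 5), (2, 1), (8, 3), (9, 2), (6, 1), (7, 1)]
Compute weighted completion times:
  Job (p=3,w=5): C=3, w*C=5*3=15
  Job (p=2,w=1): C=5, w*C=1*5=5
  Job (p=8,w=3): C=13, w*C=3*13=39
  Job (p=9,w=2): C=22, w*C=2*22=44
  Job (p=6,w=1): C=28, w*C=1*28=28
  Job (p=7,w=1): C=35, w*C=1*35=35
Total weighted completion time = 166

166


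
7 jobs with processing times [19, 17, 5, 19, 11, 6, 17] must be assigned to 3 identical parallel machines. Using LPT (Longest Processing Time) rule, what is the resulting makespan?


Sort jobs in decreasing order (LPT): [19, 19, 17, 17, 11, 6, 5]
Assign each job to the least loaded machine:
  Machine 1: jobs [19, 11], load = 30
  Machine 2: jobs [19, 6, 5], load = 30
  Machine 3: jobs [17, 17], load = 34
Makespan = max load = 34

34


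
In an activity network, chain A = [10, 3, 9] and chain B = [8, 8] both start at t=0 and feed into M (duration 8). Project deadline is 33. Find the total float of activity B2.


Forward pass: ES(B2) = sum of predecessors on chain B = 8
EF = ES + duration = 8 + 8 = 16
Backward pass: LF(M) = deadline = 33; LS(M) = 33 - 8 = 25
LF(B2) = LS(M) - sum(successors on chain B) = 25 - 0 = 25
LS = LF - duration = 25 - 8 = 17
Total float = LS - ES = 17 - 8 = 9

9


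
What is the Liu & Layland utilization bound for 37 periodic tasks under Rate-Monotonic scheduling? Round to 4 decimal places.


Compute 2^(1/37) = 1.0189102844
Subtract 1: 1.0189102844 - 1 = 0.0189102844
Multiply by n: 37 * 0.0189102844 = 0.6996805228
Round to 4 dp: 0.6997

0.6997


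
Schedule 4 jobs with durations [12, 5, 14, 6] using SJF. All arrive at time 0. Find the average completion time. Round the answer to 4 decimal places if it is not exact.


SJF order (ascending): [5, 6, 12, 14]
Completion times:
  Job 1: burst=5, C=5
  Job 2: burst=6, C=11
  Job 3: burst=12, C=23
  Job 4: burst=14, C=37
Average completion = 76/4 = 19.0

19.0


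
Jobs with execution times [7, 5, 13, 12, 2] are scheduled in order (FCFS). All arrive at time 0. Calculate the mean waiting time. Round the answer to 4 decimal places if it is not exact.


FCFS order (as given): [7, 5, 13, 12, 2]
Waiting times:
  Job 1: wait = 0
  Job 2: wait = 7
  Job 3: wait = 12
  Job 4: wait = 25
  Job 5: wait = 37
Sum of waiting times = 81
Average waiting time = 81/5 = 16.2

16.2


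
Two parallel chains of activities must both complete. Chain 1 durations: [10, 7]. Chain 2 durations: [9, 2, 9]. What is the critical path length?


Path A total = 10 + 7 = 17
Path B total = 9 + 2 + 9 = 20
Critical path = longest path = max(17, 20) = 20

20


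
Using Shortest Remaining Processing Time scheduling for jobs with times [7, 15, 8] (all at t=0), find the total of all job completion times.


Since all jobs arrive at t=0, SRPT equals SPT ordering.
SPT order: [7, 8, 15]
Completion times:
  Job 1: p=7, C=7
  Job 2: p=8, C=15
  Job 3: p=15, C=30
Total completion time = 7 + 15 + 30 = 52

52


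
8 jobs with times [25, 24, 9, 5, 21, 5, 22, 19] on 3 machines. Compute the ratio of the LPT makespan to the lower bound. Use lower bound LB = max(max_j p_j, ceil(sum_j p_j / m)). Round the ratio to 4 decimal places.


LPT order: [25, 24, 22, 21, 19, 9, 5, 5]
Machine loads after assignment: [44, 43, 43]
LPT makespan = 44
Lower bound = max(max_job, ceil(total/3)) = max(25, 44) = 44
Ratio = 44 / 44 = 1.0

1.0


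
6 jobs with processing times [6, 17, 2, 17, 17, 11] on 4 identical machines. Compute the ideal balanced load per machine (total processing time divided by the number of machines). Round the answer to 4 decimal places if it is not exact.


Total processing time = 6 + 17 + 2 + 17 + 17 + 11 = 70
Number of machines = 4
Ideal balanced load = 70 / 4 = 17.5

17.5


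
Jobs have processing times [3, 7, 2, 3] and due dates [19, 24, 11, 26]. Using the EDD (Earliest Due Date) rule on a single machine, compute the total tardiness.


Sort by due date (EDD order): [(2, 11), (3, 19), (7, 24), (3, 26)]
Compute completion times and tardiness:
  Job 1: p=2, d=11, C=2, tardiness=max(0,2-11)=0
  Job 2: p=3, d=19, C=5, tardiness=max(0,5-19)=0
  Job 3: p=7, d=24, C=12, tardiness=max(0,12-24)=0
  Job 4: p=3, d=26, C=15, tardiness=max(0,15-26)=0
Total tardiness = 0

0


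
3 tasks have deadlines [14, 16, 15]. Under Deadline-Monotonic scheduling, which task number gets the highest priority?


Sort tasks by relative deadline (ascending):
  Task 1: deadline = 14
  Task 3: deadline = 15
  Task 2: deadline = 16
Priority order (highest first): [1, 3, 2]
Highest priority task = 1

1


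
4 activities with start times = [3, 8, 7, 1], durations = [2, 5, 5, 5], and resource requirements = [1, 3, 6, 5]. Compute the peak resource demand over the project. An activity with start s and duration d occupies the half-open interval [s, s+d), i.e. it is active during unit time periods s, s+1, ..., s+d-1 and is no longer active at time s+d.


Each activity i is active on [start_i, start_i + duration_i).
Compute total resource usage per time slot:
  t=0: active resources = [], total = 0
  t=1: active resources = [5], total = 5
  t=2: active resources = [5], total = 5
  t=3: active resources = [1, 5], total = 6
  t=4: active resources = [1, 5], total = 6
  t=5: active resources = [5], total = 5
  t=6: active resources = [], total = 0
  t=7: active resources = [6], total = 6
  t=8: active resources = [3, 6], total = 9
  t=9: active resources = [3, 6], total = 9
  t=10: active resources = [3, 6], total = 9
  t=11: active resources = [3, 6], total = 9
  t=12: active resources = [3], total = 3
Peak resource demand = 9

9


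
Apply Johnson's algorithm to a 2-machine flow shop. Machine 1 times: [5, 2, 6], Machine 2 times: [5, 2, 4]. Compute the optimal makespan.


Apply Johnson's rule:
  Group 1 (a <= b): [(2, 2, 2), (1, 5, 5)]
  Group 2 (a > b): [(3, 6, 4)]
Optimal job order: [2, 1, 3]
Schedule:
  Job 2: M1 done at 2, M2 done at 4
  Job 1: M1 done at 7, M2 done at 12
  Job 3: M1 done at 13, M2 done at 17
Makespan = 17

17


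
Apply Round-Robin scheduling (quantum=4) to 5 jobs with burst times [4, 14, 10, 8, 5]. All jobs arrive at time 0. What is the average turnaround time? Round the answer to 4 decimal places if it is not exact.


Time quantum = 4
Execution trace:
  J1 runs 4 units, time = 4
  J2 runs 4 units, time = 8
  J3 runs 4 units, time = 12
  J4 runs 4 units, time = 16
  J5 runs 4 units, time = 20
  J2 runs 4 units, time = 24
  J3 runs 4 units, time = 28
  J4 runs 4 units, time = 32
  J5 runs 1 units, time = 33
  J2 runs 4 units, time = 37
  J3 runs 2 units, time = 39
  J2 runs 2 units, time = 41
Finish times: [4, 41, 39, 32, 33]
Average turnaround = 149/5 = 29.8

29.8


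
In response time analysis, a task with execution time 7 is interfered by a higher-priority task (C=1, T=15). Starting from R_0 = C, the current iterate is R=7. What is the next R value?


R_next = C + ceil(R_prev / T_hp) * C_hp
ceil(7 / 15) = ceil(0.4667) = 1
Interference = 1 * 1 = 1
R_next = 7 + 1 = 8

8


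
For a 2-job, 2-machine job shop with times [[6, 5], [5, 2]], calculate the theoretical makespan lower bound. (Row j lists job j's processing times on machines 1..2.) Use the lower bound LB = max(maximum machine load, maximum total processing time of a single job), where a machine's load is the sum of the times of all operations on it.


Machine loads:
  Machine 1: 6 + 5 = 11
  Machine 2: 5 + 2 = 7
Max machine load = 11
Job totals:
  Job 1: 11
  Job 2: 7
Max job total = 11
Lower bound = max(11, 11) = 11

11


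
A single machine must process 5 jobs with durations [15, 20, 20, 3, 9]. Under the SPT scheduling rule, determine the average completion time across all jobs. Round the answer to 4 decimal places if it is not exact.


Sort jobs by processing time (SPT order): [3, 9, 15, 20, 20]
Compute completion times sequentially:
  Job 1: processing = 3, completes at 3
  Job 2: processing = 9, completes at 12
  Job 3: processing = 15, completes at 27
  Job 4: processing = 20, completes at 47
  Job 5: processing = 20, completes at 67
Sum of completion times = 156
Average completion time = 156/5 = 31.2

31.2


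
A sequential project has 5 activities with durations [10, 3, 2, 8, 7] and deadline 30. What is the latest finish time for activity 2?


LF(activity 2) = deadline - sum of successor durations
Successors: activities 3 through 5 with durations [2, 8, 7]
Sum of successor durations = 17
LF = 30 - 17 = 13

13


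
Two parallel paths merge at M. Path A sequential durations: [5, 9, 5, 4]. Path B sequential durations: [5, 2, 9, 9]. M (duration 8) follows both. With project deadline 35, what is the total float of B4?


Forward pass: ES(B4) = sum of predecessors on chain B = 16
EF = ES + duration = 16 + 9 = 25
Backward pass: LF(M) = deadline = 35; LS(M) = 35 - 8 = 27
LF(B4) = LS(M) - sum(successors on chain B) = 27 - 0 = 27
LS = LF - duration = 27 - 9 = 18
Total float = LS - ES = 18 - 16 = 2

2


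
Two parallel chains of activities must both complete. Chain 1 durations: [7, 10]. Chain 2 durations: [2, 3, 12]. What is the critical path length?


Path A total = 7 + 10 = 17
Path B total = 2 + 3 + 12 = 17
Critical path = longest path = max(17, 17) = 17

17


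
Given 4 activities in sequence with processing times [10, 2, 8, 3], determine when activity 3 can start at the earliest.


Activity 3 starts after activities 1 through 2 complete.
Predecessor durations: [10, 2]
ES = 10 + 2 = 12

12


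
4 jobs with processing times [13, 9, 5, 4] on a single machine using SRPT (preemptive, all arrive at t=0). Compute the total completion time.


Since all jobs arrive at t=0, SRPT equals SPT ordering.
SPT order: [4, 5, 9, 13]
Completion times:
  Job 1: p=4, C=4
  Job 2: p=5, C=9
  Job 3: p=9, C=18
  Job 4: p=13, C=31
Total completion time = 4 + 9 + 18 + 31 = 62

62


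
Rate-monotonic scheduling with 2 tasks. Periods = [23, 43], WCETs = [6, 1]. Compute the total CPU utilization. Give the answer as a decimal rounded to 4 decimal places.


Compute individual utilizations (exact fractions):
  Task 1: C/T = 6/23 (approx. 0.2609)
  Task 2: C/T = 1/43 (approx. 0.0233)
Total utilization U = 6/23 + 1/43 = 281/989
Rounded to 4 decimal places: U = 0.2841
RM (Liu & Layland) bound for 2 tasks = 0.828427; compare with U = 281/989 (approx. 0.284125)
U <= bound, so schedulable by RM sufficient condition.

0.2841


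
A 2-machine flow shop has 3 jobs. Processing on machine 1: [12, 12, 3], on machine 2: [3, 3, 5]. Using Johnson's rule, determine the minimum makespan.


Apply Johnson's rule:
  Group 1 (a <= b): [(3, 3, 5)]
  Group 2 (a > b): [(1, 12, 3), (2, 12, 3)]
Optimal job order: [3, 1, 2]
Schedule:
  Job 3: M1 done at 3, M2 done at 8
  Job 1: M1 done at 15, M2 done at 18
  Job 2: M1 done at 27, M2 done at 30
Makespan = 30

30


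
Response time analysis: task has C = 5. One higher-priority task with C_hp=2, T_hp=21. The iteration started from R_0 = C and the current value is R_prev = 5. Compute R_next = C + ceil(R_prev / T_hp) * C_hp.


R_next = C + ceil(R_prev / T_hp) * C_hp
ceil(5 / 21) = ceil(0.2381) = 1
Interference = 1 * 2 = 2
R_next = 5 + 2 = 7

7


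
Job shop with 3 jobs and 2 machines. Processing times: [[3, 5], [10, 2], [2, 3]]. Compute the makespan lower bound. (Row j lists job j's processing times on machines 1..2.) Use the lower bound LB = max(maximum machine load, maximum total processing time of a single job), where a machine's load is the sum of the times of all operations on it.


Machine loads:
  Machine 1: 3 + 10 + 2 = 15
  Machine 2: 5 + 2 + 3 = 10
Max machine load = 15
Job totals:
  Job 1: 8
  Job 2: 12
  Job 3: 5
Max job total = 12
Lower bound = max(15, 12) = 15

15


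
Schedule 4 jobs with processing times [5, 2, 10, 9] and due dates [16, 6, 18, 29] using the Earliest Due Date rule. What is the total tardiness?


Sort by due date (EDD order): [(2, 6), (5, 16), (10, 18), (9, 29)]
Compute completion times and tardiness:
  Job 1: p=2, d=6, C=2, tardiness=max(0,2-6)=0
  Job 2: p=5, d=16, C=7, tardiness=max(0,7-16)=0
  Job 3: p=10, d=18, C=17, tardiness=max(0,17-18)=0
  Job 4: p=9, d=29, C=26, tardiness=max(0,26-29)=0
Total tardiness = 0

0


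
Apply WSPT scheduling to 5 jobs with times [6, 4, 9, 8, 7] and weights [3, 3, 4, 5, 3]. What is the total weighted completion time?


Compute p/w ratios and sort ascending (WSPT): [(4, 3), (8, 5), (6, 3), (9, 4), (7, 3)]
Compute weighted completion times:
  Job (p=4,w=3): C=4, w*C=3*4=12
  Job (p=8,w=5): C=12, w*C=5*12=60
  Job (p=6,w=3): C=18, w*C=3*18=54
  Job (p=9,w=4): C=27, w*C=4*27=108
  Job (p=7,w=3): C=34, w*C=3*34=102
Total weighted completion time = 336

336
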